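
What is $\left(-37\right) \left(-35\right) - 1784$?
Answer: $-489$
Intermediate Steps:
$\left(-37\right) \left(-35\right) - 1784 = 1295 - 1784 = -489$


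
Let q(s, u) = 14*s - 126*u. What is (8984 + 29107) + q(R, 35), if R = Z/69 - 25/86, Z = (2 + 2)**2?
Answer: 99929084/2967 ≈ 33680.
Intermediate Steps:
Z = 16 (Z = 4**2 = 16)
R = -349/5934 (R = 16/69 - 25/86 = -349/5934 ≈ -0.058814)
q(s, u) = -126*u + 14*s
(8984 + 29107) + q(R, 35) = (8984 + 29107) + (-126*35 + 14*(-349/5934)) = 38091 + (-4410 - 2443/2967) = 38091 - 13086913/2967 = 99929084/2967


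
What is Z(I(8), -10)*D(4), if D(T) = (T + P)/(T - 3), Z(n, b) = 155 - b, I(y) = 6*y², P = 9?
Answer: 2145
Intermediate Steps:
D(T) = (9 + T)/(-3 + T) (D(T) = (T + 9)/(T - 3) = (9 + T)/(-3 + T))
Z(I(8), -10)*D(4) = (155 - 1*(-10))*((9 + 4)/(-3 + 4)) = (155 + 10)*(13/1) = 165*(1*13) = 165*13 = 2145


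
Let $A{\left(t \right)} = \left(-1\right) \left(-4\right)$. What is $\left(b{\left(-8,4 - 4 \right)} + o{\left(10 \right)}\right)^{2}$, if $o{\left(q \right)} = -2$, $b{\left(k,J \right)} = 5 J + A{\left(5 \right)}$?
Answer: $4$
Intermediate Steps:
$A{\left(t \right)} = 4$
$b{\left(k,J \right)} = 4 + 5 J$ ($b{\left(k,J \right)} = 5 J + 4 = 4 + 5 J$)
$\left(b{\left(-8,4 - 4 \right)} + o{\left(10 \right)}\right)^{2} = \left(\left(4 + 5 \left(4 - 4\right)\right) - 2\right)^{2} = \left(\left(4 + 5 \cdot 0\right) - 2\right)^{2} = \left(\left(4 + 0\right) - 2\right)^{2} = \left(4 - 2\right)^{2} = 2^{2} = 4$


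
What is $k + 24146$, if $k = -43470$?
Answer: $-19324$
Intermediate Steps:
$k + 24146 = -43470 + 24146 = -19324$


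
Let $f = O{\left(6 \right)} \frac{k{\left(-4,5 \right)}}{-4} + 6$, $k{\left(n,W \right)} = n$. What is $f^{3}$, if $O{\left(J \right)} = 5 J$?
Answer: $46656$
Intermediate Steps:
$f = 36$ ($f = 5 \cdot 6 \left(- \frac{4}{-4}\right) + 6 = 30 \left(\left(-4\right) \left(- \frac{1}{4}\right)\right) + 6 = 30 \cdot 1 + 6 = 30 + 6 = 36$)
$f^{3} = 36^{3} = 46656$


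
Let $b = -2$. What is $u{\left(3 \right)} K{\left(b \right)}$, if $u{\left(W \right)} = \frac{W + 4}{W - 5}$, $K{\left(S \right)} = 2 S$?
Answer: $14$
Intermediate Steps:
$u{\left(W \right)} = \frac{4 + W}{-5 + W}$
$u{\left(3 \right)} K{\left(b \right)} = \frac{4 + 3}{-5 + 3} \cdot 2 \left(-2\right) = \frac{1}{-2} \cdot 7 \left(-4\right) = \left(- \frac{1}{2}\right) 7 \left(-4\right) = \left(- \frac{7}{2}\right) \left(-4\right) = 14$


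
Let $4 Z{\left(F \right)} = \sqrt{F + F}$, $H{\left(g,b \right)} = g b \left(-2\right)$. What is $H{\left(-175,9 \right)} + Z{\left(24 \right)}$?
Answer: $3150 + \sqrt{3} \approx 3151.7$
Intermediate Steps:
$H{\left(g,b \right)} = - 2 b g$ ($H{\left(g,b \right)} = b g \left(-2\right) = - 2 b g$)
$Z{\left(F \right)} = \frac{\sqrt{2} \sqrt{F}}{4}$ ($Z{\left(F \right)} = \frac{\sqrt{F + F}}{4} = \frac{\sqrt{2 F}}{4} = \frac{\sqrt{2} \sqrt{F}}{4}$)
$H{\left(-175,9 \right)} + Z{\left(24 \right)} = \left(-2\right) 9 \left(-175\right) + \frac{\sqrt{2} \sqrt{24}}{4} = 3150 + \frac{\sqrt{2} \cdot 2 \sqrt{6}}{4} = 3150 + \sqrt{3}$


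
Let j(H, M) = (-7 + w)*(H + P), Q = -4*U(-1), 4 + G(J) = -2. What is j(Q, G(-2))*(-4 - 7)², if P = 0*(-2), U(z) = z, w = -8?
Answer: -7260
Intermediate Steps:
G(J) = -6 (G(J) = -4 - 2 = -6)
Q = 4 (Q = -4*(-1) = 4)
P = 0
j(H, M) = -15*H (j(H, M) = (-7 - 8)*(H + 0) = -15*H)
j(Q, G(-2))*(-4 - 7)² = (-15*4)*(-4 - 7)² = -60*(-11)² = -60*121 = -7260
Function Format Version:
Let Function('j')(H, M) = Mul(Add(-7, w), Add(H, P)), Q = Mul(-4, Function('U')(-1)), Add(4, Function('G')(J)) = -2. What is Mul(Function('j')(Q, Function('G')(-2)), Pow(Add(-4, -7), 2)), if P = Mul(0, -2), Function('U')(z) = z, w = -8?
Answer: -7260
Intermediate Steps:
Function('G')(J) = -6 (Function('G')(J) = Add(-4, -2) = -6)
Q = 4 (Q = Mul(-4, -1) = 4)
P = 0
Function('j')(H, M) = Mul(-15, H) (Function('j')(H, M) = Mul(Add(-7, -8), Add(H, 0)) = Mul(-15, H))
Mul(Function('j')(Q, Function('G')(-2)), Pow(Add(-4, -7), 2)) = Mul(Mul(-15, 4), Pow(Add(-4, -7), 2)) = Mul(-60, Pow(-11, 2)) = Mul(-60, 121) = -7260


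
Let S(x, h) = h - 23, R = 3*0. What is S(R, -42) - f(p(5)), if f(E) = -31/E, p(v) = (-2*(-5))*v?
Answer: -3219/50 ≈ -64.380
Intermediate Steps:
R = 0
p(v) = 10*v
S(x, h) = -23 + h
S(R, -42) - f(p(5)) = (-23 - 42) - (-31)/(10*5) = -65 - (-31)/50 = -65 - 1*(-31/50) = -65 + 31/50 = -3219/50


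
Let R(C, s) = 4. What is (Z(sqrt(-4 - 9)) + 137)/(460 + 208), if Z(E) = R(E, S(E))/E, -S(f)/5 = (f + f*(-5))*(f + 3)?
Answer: 137/668 - I*sqrt(13)/2171 ≈ 0.20509 - 0.0016608*I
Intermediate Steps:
S(f) = 20*f*(3 + f) (S(f) = -5*(f + f*(-5))*(f + 3) = -5*(f - 5*f)*(3 + f) = -5*(-4*f)*(3 + f) = -(-20)*f*(3 + f) = 20*f*(3 + f))
Z(E) = 4/E
(Z(sqrt(-4 - 9)) + 137)/(460 + 208) = (4/(sqrt(-4 - 9)) + 137)/(460 + 208) = (4/(sqrt(-13)) + 137)/668 = (4/((I*sqrt(13))) + 137)*(1/668) = (4*(-I*sqrt(13)/13) + 137)*(1/668) = (-4*I*sqrt(13)/13 + 137)*(1/668) = (137 - 4*I*sqrt(13)/13)*(1/668) = 137/668 - I*sqrt(13)/2171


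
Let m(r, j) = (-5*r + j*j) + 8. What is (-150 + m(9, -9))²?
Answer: 11236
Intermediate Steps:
m(r, j) = 8 + j² - 5*r (m(r, j) = (-5*r + j²) + 8 = (j² - 5*r) + 8 = 8 + j² - 5*r)
(-150 + m(9, -9))² = (-150 + (8 + (-9)² - 5*9))² = (-150 + (8 + 81 - 45))² = (-150 + 44)² = (-106)² = 11236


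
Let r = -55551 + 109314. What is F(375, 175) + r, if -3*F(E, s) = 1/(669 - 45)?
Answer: 100644335/1872 ≈ 53763.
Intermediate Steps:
F(E, s) = -1/1872 (F(E, s) = -1/(3*(669 - 45)) = -1/3/624 = -1/3*1/624 = -1/1872)
r = 53763
F(375, 175) + r = -1/1872 + 53763 = 100644335/1872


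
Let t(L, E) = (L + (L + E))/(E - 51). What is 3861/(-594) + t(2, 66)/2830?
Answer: -55171/8490 ≈ -6.4984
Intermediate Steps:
t(L, E) = (E + 2*L)/(-51 + E) (t(L, E) = (L + (E + L))/(-51 + E) = (E + 2*L)/(-51 + E))
3861/(-594) + t(2, 66)/2830 = 3861/(-594) + ((66 + 2*2)/(-51 + 66))/2830 = 3861*(-1/594) + ((66 + 4)/15)*(1/2830) = -13/2 + ((1/15)*70)*(1/2830) = -13/2 + (14/3)*(1/2830) = -13/2 + 7/4245 = -55171/8490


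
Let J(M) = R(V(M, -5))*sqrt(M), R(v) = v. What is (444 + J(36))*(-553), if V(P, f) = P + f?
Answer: -348390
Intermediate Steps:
J(M) = sqrt(M)*(-5 + M) (J(M) = (M - 5)*sqrt(M) = (-5 + M)*sqrt(M) = sqrt(M)*(-5 + M))
(444 + J(36))*(-553) = (444 + sqrt(36)*(-5 + 36))*(-553) = (444 + 6*31)*(-553) = (444 + 186)*(-553) = 630*(-553) = -348390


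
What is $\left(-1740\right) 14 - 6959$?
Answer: $-31319$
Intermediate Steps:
$\left(-1740\right) 14 - 6959 = -24360 - 6959 = -31319$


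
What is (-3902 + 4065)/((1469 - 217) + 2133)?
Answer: 163/3385 ≈ 0.048154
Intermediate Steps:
(-3902 + 4065)/((1469 - 217) + 2133) = 163/(1252 + 2133) = 163/3385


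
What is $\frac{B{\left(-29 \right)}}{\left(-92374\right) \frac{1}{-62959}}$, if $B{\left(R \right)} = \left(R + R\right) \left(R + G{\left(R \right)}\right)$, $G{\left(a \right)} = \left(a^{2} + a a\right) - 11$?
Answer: $- \frac{2997981662}{46187} \approx -64910.0$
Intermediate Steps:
$G{\left(a \right)} = -11 + 2 a^{2}$ ($G{\left(a \right)} = \left(a^{2} + a^{2}\right) - 11 = 2 a^{2} - 11 = -11 + 2 a^{2}$)
$B{\left(R \right)} = 2 R \left(-11 + R + 2 R^{2}\right)$ ($B{\left(R \right)} = \left(R + R\right) \left(R + \left(-11 + 2 R^{2}\right)\right) = 2 R \left(-11 + R + 2 R^{2}\right)$)
$\frac{B{\left(-29 \right)}}{\left(-92374\right) \frac{1}{-62959}} = \frac{2 \left(-29\right) \left(-11 - 29 + 2 \left(-29\right)^{2}\right)}{\left(-92374\right) \frac{1}{-62959}} = \frac{2 \left(-29\right) \left(-11 - 29 + 2 \cdot 841\right)}{\left(-92374\right) \left(- \frac{1}{62959}\right)} = \frac{2 \left(-29\right) \left(-11 - 29 + 1682\right)}{\frac{92374}{62959}} = 2 \left(-29\right) 1642 \cdot \frac{62959}{92374} = \left(-95236\right) \frac{62959}{92374} = - \frac{2997981662}{46187}$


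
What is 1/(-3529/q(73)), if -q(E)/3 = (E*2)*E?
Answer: 31974/3529 ≈ 9.0604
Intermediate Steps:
q(E) = -6*E² (q(E) = -3*E*2*E = -3*2*E*E = -6*E²)
1/(-3529/q(73)) = 1/(-3529/((-6*73²))) = 1/(-3529/((-6*5329))) = 1/(-3529/(-31974)) = 1/(-3529*(-1/31974)) = 1/(3529/31974) = 31974/3529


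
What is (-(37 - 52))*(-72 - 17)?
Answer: -1335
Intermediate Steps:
(-(37 - 52))*(-72 - 17) = -1*(-15)*(-89) = 15*(-89) = -1335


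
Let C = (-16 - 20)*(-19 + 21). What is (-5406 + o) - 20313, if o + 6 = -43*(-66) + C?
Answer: -22959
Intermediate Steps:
C = -72 (C = -36*2 = -72)
o = 2760 (o = -6 + (-43*(-66) - 72) = -6 + (2838 - 72) = -6 + 2766 = 2760)
(-5406 + o) - 20313 = (-5406 + 2760) - 20313 = -2646 - 20313 = -22959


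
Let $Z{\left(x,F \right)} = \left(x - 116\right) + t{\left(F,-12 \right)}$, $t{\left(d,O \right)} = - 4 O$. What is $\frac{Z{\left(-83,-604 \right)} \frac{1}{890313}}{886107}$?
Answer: $- \frac{151}{788912581491} \approx -1.914 \cdot 10^{-10}$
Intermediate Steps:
$Z{\left(x,F \right)} = -68 + x$ ($Z{\left(x,F \right)} = \left(x - 116\right) - -48 = \left(-116 + x\right) + 48 = -68 + x$)
$\frac{Z{\left(-83,-604 \right)} \frac{1}{890313}}{886107} = \frac{\left(-68 - 83\right) \frac{1}{890313}}{886107} = \left(-151\right) \frac{1}{890313} \cdot \frac{1}{886107} = \left(- \frac{151}{890313}\right) \frac{1}{886107} = - \frac{151}{788912581491}$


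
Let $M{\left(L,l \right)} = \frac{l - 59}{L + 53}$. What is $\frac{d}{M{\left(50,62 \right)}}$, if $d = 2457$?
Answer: $84357$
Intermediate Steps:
$M{\left(L,l \right)} = \frac{-59 + l}{53 + L}$
$\frac{d}{M{\left(50,62 \right)}} = \frac{2457}{\frac{1}{53 + 50} \left(-59 + 62\right)} = \frac{2457}{\frac{1}{103} \cdot 3} = \frac{2457}{\frac{3}{103}} = 2457 \cdot \frac{103}{3} = 84357$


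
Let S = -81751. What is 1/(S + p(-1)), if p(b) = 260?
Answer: -1/81491 ≈ -1.2271e-5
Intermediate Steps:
1/(S + p(-1)) = 1/(-81751 + 260) = 1/(-81491) = -1/81491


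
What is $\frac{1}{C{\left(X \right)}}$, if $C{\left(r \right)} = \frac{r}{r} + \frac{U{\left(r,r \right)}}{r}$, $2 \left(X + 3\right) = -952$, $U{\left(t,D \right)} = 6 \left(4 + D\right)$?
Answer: $\frac{479}{3329} \approx 0.14389$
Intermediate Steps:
$U{\left(t,D \right)} = 24 + 6 D$
$X = -479$ ($X = -3 + \frac{1}{2} \left(-952\right) = -3 - 476 = -479$)
$C{\left(r \right)} = 1 + \frac{24 + 6 r}{r}$ ($C{\left(r \right)} = \frac{r}{r} + \frac{24 + 6 r}{r} = 1 + \frac{24 + 6 r}{r}$)
$\frac{1}{C{\left(X \right)}} = \frac{1}{7 + \frac{24}{-479}} = \frac{1}{7 + 24 \left(- \frac{1}{479}\right)} = \frac{1}{7 - \frac{24}{479}} = \frac{1}{\frac{3329}{479}} = \frac{479}{3329}$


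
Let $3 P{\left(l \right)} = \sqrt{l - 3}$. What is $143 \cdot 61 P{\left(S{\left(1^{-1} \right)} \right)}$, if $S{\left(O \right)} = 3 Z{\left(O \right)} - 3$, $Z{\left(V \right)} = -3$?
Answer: $\frac{8723 i \sqrt{15}}{3} \approx 11261.0 i$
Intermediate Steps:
$S{\left(O \right)} = -12$ ($S{\left(O \right)} = 3 \left(-3\right) - 3 = -9 - 3 = -12$)
$P{\left(l \right)} = \frac{\sqrt{-3 + l}}{3}$ ($P{\left(l \right)} = \frac{\sqrt{l - 3}}{3} = \frac{\sqrt{-3 + l}}{3}$)
$143 \cdot 61 P{\left(S{\left(1^{-1} \right)} \right)} = 143 \cdot 61 \frac{\sqrt{-3 - 12}}{3} = 143 \cdot 61 \frac{\sqrt{-15}}{3} = 143 \cdot 61 \frac{i \sqrt{15}}{3} = 143 \frac{61 i \sqrt{15}}{3} = \frac{8723 i \sqrt{15}}{3}$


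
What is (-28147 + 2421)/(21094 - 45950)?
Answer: 12863/12428 ≈ 1.0350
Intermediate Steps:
(-28147 + 2421)/(21094 - 45950) = -25726/(-24856) = -25726*(-1/24856) = 12863/12428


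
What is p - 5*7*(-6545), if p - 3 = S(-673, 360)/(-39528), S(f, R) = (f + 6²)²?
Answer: 9054589415/39528 ≈ 2.2907e+5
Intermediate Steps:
S(f, R) = (36 + f)² (S(f, R) = (f + 36)² = (36 + f)²)
p = -287185/39528 (p = 3 + (36 - 673)²/(-39528) = 3 + (-637)²*(-1/39528) = 3 + 405769*(-1/39528) = 3 - 405769/39528 = -287185/39528 ≈ -7.2654)
p - 5*7*(-6545) = -287185/39528 - 5*7*(-6545) = -287185/39528 - 5*(-45815) = -287185/39528 - 1*(-229075) = -287185/39528 + 229075 = 9054589415/39528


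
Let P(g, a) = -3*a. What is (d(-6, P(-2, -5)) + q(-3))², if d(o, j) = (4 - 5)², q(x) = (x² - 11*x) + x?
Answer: 1600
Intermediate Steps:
q(x) = x² - 10*x
d(o, j) = 1 (d(o, j) = (-1)² = 1)
(d(-6, P(-2, -5)) + q(-3))² = (1 - 3*(-10 - 3))² = (1 - 3*(-13))² = (1 + 39)² = 40² = 1600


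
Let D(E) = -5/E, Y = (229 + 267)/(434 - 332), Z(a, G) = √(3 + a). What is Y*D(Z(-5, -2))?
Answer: 620*I*√2/51 ≈ 17.192*I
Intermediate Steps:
Y = 248/51 (Y = 496/102 = 496*(1/102) = 248/51 ≈ 4.8627)
Y*D(Z(-5, -2)) = 248*(-5/√(3 - 5))/51 = 248*(-5*(-I*√2/2))/51 = 248*(-(-5)*I*√2/2)/51 = 248*(5*I*√2/2)/51 = 620*I*√2/51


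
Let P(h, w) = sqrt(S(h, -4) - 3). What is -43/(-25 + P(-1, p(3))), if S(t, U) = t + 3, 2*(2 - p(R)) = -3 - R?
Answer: 1075/626 + 43*I/626 ≈ 1.7173 + 0.06869*I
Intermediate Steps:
p(R) = 7/2 + R/2 (p(R) = 2 - (-3 - R)/2 = 2 + (3/2 + R/2) = 7/2 + R/2)
S(t, U) = 3 + t
P(h, w) = sqrt(h) (P(h, w) = sqrt((3 + h) - 3) = sqrt(h))
-43/(-25 + P(-1, p(3))) = -43/(-25 + sqrt(-1)) = -43*(-25 - I)/626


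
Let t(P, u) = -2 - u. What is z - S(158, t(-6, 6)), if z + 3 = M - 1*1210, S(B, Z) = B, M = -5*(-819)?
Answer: 2724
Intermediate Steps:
M = 4095
z = 2882 (z = -3 + (4095 - 1*1210) = -3 + (4095 - 1210) = -3 + 2885 = 2882)
z - S(158, t(-6, 6)) = 2882 - 1*158 = 2882 - 158 = 2724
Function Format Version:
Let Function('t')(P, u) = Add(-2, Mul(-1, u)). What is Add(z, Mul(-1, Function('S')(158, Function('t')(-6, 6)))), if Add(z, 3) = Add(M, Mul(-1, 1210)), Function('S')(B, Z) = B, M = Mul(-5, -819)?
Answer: 2724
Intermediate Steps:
M = 4095
z = 2882 (z = Add(-3, Add(4095, Mul(-1, 1210))) = Add(-3, Add(4095, -1210)) = Add(-3, 2885) = 2882)
Add(z, Mul(-1, Function('S')(158, Function('t')(-6, 6)))) = Add(2882, Mul(-1, 158)) = Add(2882, -158) = 2724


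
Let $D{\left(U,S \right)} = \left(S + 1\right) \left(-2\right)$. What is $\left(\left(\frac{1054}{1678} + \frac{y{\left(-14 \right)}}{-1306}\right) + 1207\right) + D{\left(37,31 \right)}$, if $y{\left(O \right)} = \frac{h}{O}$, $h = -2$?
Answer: $\frac{8771784729}{7670138} \approx 1143.6$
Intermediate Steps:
$D{\left(U,S \right)} = -2 - 2 S$ ($D{\left(U,S \right)} = \left(1 + S\right) \left(-2\right) = -2 - 2 S$)
$y{\left(O \right)} = - \frac{2}{O}$
$\left(\left(\frac{1054}{1678} + \frac{y{\left(-14 \right)}}{-1306}\right) + 1207\right) + D{\left(37,31 \right)} = \left(\left(\frac{1054}{1678} + \frac{\left(-2\right) \frac{1}{-14}}{-1306}\right) + 1207\right) - 64 = \left(\left(1054 \cdot \frac{1}{1678} + \left(-2\right) \left(- \frac{1}{14}\right) \left(- \frac{1}{1306}\right)\right) + 1207\right) - 64 = \left(\left(\frac{527}{839} + \frac{1}{7} \left(- \frac{1}{1306}\right)\right) + 1207\right) - 64 = \left(\left(\frac{527}{839} - \frac{1}{9142}\right) + 1207\right) - 64 = \left(\frac{4816995}{7670138} + 1207\right) - 64 = \frac{9262673561}{7670138} - 64 = \frac{8771784729}{7670138}$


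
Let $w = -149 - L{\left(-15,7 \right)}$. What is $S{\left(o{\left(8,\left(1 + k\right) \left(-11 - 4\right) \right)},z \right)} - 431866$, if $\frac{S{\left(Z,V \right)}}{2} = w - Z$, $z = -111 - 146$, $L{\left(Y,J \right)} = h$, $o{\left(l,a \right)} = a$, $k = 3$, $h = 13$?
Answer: $-432070$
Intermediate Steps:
$L{\left(Y,J \right)} = 13$
$z = -257$ ($z = -111 - 146 = -257$)
$w = -162$ ($w = -149 - 13 = -162$)
$S{\left(Z,V \right)} = -324 - 2 Z$ ($S{\left(Z,V \right)} = 2 \left(-162 - Z\right) = -324 - 2 Z$)
$S{\left(o{\left(8,\left(1 + k\right) \left(-11 - 4\right) \right)},z \right)} - 431866 = \left(-324 - 2 \left(1 + 3\right) \left(-11 - 4\right)\right) - 431866 = \left(-324 - 2 \cdot 4 \left(-15\right)\right) - 431866 = \left(-324 - -120\right) - 431866 = \left(-324 + 120\right) - 431866 = -204 - 431866 = -432070$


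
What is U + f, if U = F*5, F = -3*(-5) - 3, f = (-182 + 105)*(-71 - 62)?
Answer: 10301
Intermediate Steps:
f = 10241 (f = -77*(-133) = 10241)
F = 12 (F = 15 - 3 = 12)
U = 60 (U = 12*5 = 60)
U + f = 60 + 10241 = 10301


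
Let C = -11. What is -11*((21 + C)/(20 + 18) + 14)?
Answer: -2981/19 ≈ -156.89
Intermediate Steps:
-11*((21 + C)/(20 + 18) + 14) = -11*((21 - 11)/(20 + 18) + 14) = -11*(10/38 + 14) = -11*(10*(1/38) + 14) = -11*(5/19 + 14) = -11*271/19 = -2981/19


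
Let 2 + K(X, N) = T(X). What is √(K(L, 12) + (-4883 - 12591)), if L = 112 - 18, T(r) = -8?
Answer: 2*I*√4371 ≈ 132.23*I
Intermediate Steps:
L = 94
K(X, N) = -10 (K(X, N) = -2 - 8 = -10)
√(K(L, 12) + (-4883 - 12591)) = √(-10 + (-4883 - 12591)) = √(-10 - 17474) = √(-17484) = 2*I*√4371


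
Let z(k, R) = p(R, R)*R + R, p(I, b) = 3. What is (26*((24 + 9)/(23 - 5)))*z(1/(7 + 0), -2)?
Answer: -1144/3 ≈ -381.33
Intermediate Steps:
z(k, R) = 4*R (z(k, R) = 3*R + R = 4*R)
(26*((24 + 9)/(23 - 5)))*z(1/(7 + 0), -2) = (26*((24 + 9)/(23 - 5)))*(4*(-2)) = (26*(33/18))*(-8) = (26*(33*(1/18)))*(-8) = (26*(11/6))*(-8) = (143/3)*(-8) = -1144/3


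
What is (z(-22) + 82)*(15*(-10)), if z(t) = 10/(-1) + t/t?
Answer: -10950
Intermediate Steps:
z(t) = -9 (z(t) = 10*(-1) + 1 = -10 + 1 = -9)
(z(-22) + 82)*(15*(-10)) = (-9 + 82)*(15*(-10)) = 73*(-150) = -10950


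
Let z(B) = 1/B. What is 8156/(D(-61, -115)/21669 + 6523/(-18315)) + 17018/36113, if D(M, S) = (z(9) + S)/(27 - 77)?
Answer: -198253182787469/8654919196 ≈ -22906.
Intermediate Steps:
D(M, S) = -1/450 - S/50 (D(M, S) = (1/9 + S)/(27 - 77) = (⅑ + S)/(-50) = (⅑ + S)*(-1/50) = -1/450 - S/50)
8156/(D(-61, -115)/21669 + 6523/(-18315)) + 17018/36113 = 8156/((-1/450 - 1/50*(-115))/21669 + 6523/(-18315)) + 17018/36113 = 8156/((-1/450 + 23/10)*(1/21669) + 6523*(-1/18315)) + 17018*(1/36113) = 8156/((517/225)*(1/21669) - 593/1665) + 254/539 = 8156/(517/4875525 - 593/1665) + 254/539 = 8156/(-64229456/180394425) + 254/539 = 8156*(-180394425/64229456) + 254/539 = -367824232575/16057364 + 254/539 = -198253182787469/8654919196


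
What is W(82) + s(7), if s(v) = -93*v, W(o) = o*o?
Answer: 6073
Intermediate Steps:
W(o) = o**2
W(82) + s(7) = 82**2 - 93*7 = 6724 - 651 = 6073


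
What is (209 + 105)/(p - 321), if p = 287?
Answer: -157/17 ≈ -9.2353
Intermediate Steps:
(209 + 105)/(p - 321) = (209 + 105)/(287 - 321) = 314/(-34) = 314*(-1/34) = -157/17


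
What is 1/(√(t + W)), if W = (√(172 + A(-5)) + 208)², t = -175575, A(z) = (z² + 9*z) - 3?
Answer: -I*√2/(2*√(66081 - 208*√149)) ≈ -0.0028051*I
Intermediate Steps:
A(z) = -3 + z² + 9*z
W = (208 + √149)² (W = (√(172 + (-3 + (-5)² + 9*(-5))) + 208)² = (√(172 + (-3 + 25 - 45)) + 208)² = (√(172 - 23) + 208)² = (√149 + 208)² = (208 + √149)² ≈ 48491.)
1/(√(t + W)) = 1/(√(-175575 + (208 + √149)²)) = (-175575 + (208 + √149)²)^(-½)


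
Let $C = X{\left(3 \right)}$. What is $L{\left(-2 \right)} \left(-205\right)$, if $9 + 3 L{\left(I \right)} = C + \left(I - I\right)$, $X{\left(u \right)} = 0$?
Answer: $615$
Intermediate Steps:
$C = 0$
$L{\left(I \right)} = -3$ ($L{\left(I \right)} = -3 + \frac{0 + \left(I - I\right)}{3} = -3 + \frac{0 + 0}{3} = -3 + \frac{1}{3} \cdot 0 = -3 + 0 = -3$)
$L{\left(-2 \right)} \left(-205\right) = \left(-3\right) \left(-205\right) = 615$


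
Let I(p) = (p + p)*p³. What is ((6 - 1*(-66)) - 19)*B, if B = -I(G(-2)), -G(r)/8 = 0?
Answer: 0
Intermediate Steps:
G(r) = 0 (G(r) = -8*0 = 0)
I(p) = 2*p⁴ (I(p) = (2*p)*p³ = 2*p⁴)
B = 0 (B = -2*0⁴ = -2*0 = -1*0 = 0)
((6 - 1*(-66)) - 19)*B = ((6 - 1*(-66)) - 19)*0 = ((6 + 66) - 19)*0 = (72 - 19)*0 = 53*0 = 0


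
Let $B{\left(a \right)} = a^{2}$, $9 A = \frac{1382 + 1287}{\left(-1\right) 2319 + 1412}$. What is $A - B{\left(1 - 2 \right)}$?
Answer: $- \frac{10832}{8163} \approx -1.327$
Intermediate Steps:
$A = - \frac{2669}{8163}$ ($A = \frac{\left(1382 + 1287\right) \frac{1}{\left(-1\right) 2319 + 1412}}{9} = \frac{2669 \frac{1}{-2319 + 1412}}{9} = \frac{2669 \frac{1}{-907}}{9} = \frac{2669 \left(- \frac{1}{907}\right)}{9} = \frac{1}{9} \left(- \frac{2669}{907}\right) = - \frac{2669}{8163} \approx -0.32696$)
$A - B{\left(1 - 2 \right)} = - \frac{2669}{8163} - \left(1 - 2\right)^{2} = - \frac{2669}{8163} - \left(-1\right)^{2} = - \frac{2669}{8163} - 1 = - \frac{10832}{8163}$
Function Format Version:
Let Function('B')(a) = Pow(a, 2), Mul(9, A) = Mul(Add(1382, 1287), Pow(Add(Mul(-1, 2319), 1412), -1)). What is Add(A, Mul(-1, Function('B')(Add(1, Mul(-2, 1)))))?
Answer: Rational(-10832, 8163) ≈ -1.3270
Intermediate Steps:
A = Rational(-2669, 8163) (A = Mul(Rational(1, 9), Mul(Add(1382, 1287), Pow(Add(Mul(-1, 2319), 1412), -1))) = Mul(Rational(1, 9), Mul(2669, Pow(Add(-2319, 1412), -1))) = Mul(Rational(1, 9), Mul(2669, Pow(-907, -1))) = Mul(Rational(1, 9), Mul(2669, Rational(-1, 907))) = Mul(Rational(1, 9), Rational(-2669, 907)) = Rational(-2669, 8163) ≈ -0.32696)
Add(A, Mul(-1, Function('B')(Add(1, Mul(-2, 1))))) = Add(Rational(-2669, 8163), Mul(-1, Pow(Add(1, Mul(-2, 1)), 2))) = Add(Rational(-2669, 8163), Mul(-1, Pow(Add(1, -2), 2))) = Add(Rational(-2669, 8163), Mul(-1, Pow(-1, 2))) = Add(Rational(-2669, 8163), Mul(-1, 1)) = Add(Rational(-2669, 8163), -1) = Rational(-10832, 8163)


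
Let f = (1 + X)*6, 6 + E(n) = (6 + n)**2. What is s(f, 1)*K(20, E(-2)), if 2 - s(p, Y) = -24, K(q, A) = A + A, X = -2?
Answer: 520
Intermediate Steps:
E(n) = -6 + (6 + n)**2
f = -6 (f = (1 - 2)*6 = -1*6 = -6)
K(q, A) = 2*A
s(p, Y) = 26 (s(p, Y) = 2 - 1*(-24) = 2 + 24 = 26)
s(f, 1)*K(20, E(-2)) = 26*(2*(-6 + (6 - 2)**2)) = 26*(2*(-6 + 4**2)) = 26*(2*(-6 + 16)) = 26*(2*10) = 26*20 = 520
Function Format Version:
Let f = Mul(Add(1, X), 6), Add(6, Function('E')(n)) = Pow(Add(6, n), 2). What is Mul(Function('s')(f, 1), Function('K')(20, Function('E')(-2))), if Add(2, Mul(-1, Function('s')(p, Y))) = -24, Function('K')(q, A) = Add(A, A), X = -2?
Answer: 520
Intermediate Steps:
Function('E')(n) = Add(-6, Pow(Add(6, n), 2))
f = -6 (f = Mul(Add(1, -2), 6) = Mul(-1, 6) = -6)
Function('K')(q, A) = Mul(2, A)
Function('s')(p, Y) = 26 (Function('s')(p, Y) = Add(2, Mul(-1, -24)) = Add(2, 24) = 26)
Mul(Function('s')(f, 1), Function('K')(20, Function('E')(-2))) = Mul(26, Mul(2, Add(-6, Pow(Add(6, -2), 2)))) = Mul(26, Mul(2, Add(-6, Pow(4, 2)))) = Mul(26, Mul(2, Add(-6, 16))) = Mul(26, Mul(2, 10)) = Mul(26, 20) = 520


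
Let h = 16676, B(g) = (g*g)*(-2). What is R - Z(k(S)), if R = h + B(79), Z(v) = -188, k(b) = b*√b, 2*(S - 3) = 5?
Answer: 4382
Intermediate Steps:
S = 11/2 (S = 3 + (½)*5 = 3 + 5/2 = 11/2 ≈ 5.5000)
k(b) = b^(3/2)
B(g) = -2*g² (B(g) = g²*(-2) = -2*g²)
R = 4194 (R = 16676 - 2*79² = 16676 - 2*6241 = 16676 - 12482 = 4194)
R - Z(k(S)) = 4194 - 1*(-188) = 4194 + 188 = 4382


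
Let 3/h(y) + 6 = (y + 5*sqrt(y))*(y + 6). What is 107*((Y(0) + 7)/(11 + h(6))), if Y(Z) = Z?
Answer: 5256482/77117 - 14980*sqrt(6)/231351 ≈ 68.004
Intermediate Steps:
h(y) = 3/(-6 + (6 + y)*(y + 5*sqrt(y))) (h(y) = 3/(-6 + (y + 5*sqrt(y))*(y + 6)) = 3/(-6 + (y + 5*sqrt(y))*(6 + y)) = 3/(-6 + (6 + y)*(y + 5*sqrt(y))))
107*((Y(0) + 7)/(11 + h(6))) = 107*((0 + 7)/(11 + 3/(-6 + 6**2 + 5*6**(3/2) + 6*6 + 30*sqrt(6)))) = 107*(7/(11 + 3/(-6 + 36 + 5*(6*sqrt(6)) + 36 + 30*sqrt(6)))) = 107*(7/(11 + 3/(-6 + 36 + 30*sqrt(6) + 36 + 30*sqrt(6)))) = 107*(7/(11 + 3/(66 + 60*sqrt(6)))) = 749/(11 + 3/(66 + 60*sqrt(6)))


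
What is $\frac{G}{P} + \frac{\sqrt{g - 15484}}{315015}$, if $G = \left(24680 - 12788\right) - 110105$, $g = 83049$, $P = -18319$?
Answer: $\frac{98213}{18319} + \frac{\sqrt{67565}}{315015} \approx 5.3621$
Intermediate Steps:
$G = -98213$ ($G = 11892 - 110105 = -98213$)
$\frac{G}{P} + \frac{\sqrt{g - 15484}}{315015} = - \frac{98213}{-18319} + \frac{\sqrt{83049 - 15484}}{315015} = \left(-98213\right) \left(- \frac{1}{18319}\right) + \sqrt{67565} \cdot \frac{1}{315015} = \frac{98213}{18319} + \frac{\sqrt{67565}}{315015}$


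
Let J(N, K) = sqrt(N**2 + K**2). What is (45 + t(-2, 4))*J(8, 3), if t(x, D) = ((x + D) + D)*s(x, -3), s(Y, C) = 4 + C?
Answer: 51*sqrt(73) ≈ 435.74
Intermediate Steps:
J(N, K) = sqrt(K**2 + N**2)
t(x, D) = x + 2*D (t(x, D) = ((x + D) + D)*(4 - 3) = ((D + x) + D)*1 = (x + 2*D)*1 = x + 2*D)
(45 + t(-2, 4))*J(8, 3) = (45 + (-2 + 2*4))*sqrt(3**2 + 8**2) = (45 + (-2 + 8))*sqrt(9 + 64) = (45 + 6)*sqrt(73) = 51*sqrt(73)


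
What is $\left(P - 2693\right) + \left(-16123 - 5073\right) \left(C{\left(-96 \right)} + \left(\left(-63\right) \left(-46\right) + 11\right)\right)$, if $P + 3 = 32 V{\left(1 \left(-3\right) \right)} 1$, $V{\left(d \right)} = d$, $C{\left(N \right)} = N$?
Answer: $-59627140$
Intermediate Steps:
$P = -99$ ($P = -3 + 32 \cdot 1 \left(-3\right) 1 = -3 + 32 \left(-3\right) 1 = -3 - 96 = -99$)
$\left(P - 2693\right) + \left(-16123 - 5073\right) \left(C{\left(-96 \right)} + \left(\left(-63\right) \left(-46\right) + 11\right)\right) = \left(-99 - 2693\right) + \left(-16123 - 5073\right) \left(-96 + \left(\left(-63\right) \left(-46\right) + 11\right)\right) = -2792 - 21196 \left(-96 + \left(2898 + 11\right)\right) = -2792 - 21196 \left(-96 + 2909\right) = -2792 - 59624348 = -59627140$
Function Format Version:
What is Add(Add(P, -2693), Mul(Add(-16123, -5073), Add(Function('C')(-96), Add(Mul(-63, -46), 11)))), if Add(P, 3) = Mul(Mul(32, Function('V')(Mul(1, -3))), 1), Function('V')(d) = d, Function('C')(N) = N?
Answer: -59627140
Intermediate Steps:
P = -99 (P = Add(-3, Mul(Mul(32, Mul(1, -3)), 1)) = Add(-3, Mul(Mul(32, -3), 1)) = Add(-3, Mul(-96, 1)) = Add(-3, -96) = -99)
Add(Add(P, -2693), Mul(Add(-16123, -5073), Add(Function('C')(-96), Add(Mul(-63, -46), 11)))) = Add(Add(-99, -2693), Mul(Add(-16123, -5073), Add(-96, Add(Mul(-63, -46), 11)))) = Add(-2792, Mul(-21196, Add(-96, Add(2898, 11)))) = Add(-2792, Mul(-21196, Add(-96, 2909))) = Add(-2792, Mul(-21196, 2813)) = Add(-2792, -59624348) = -59627140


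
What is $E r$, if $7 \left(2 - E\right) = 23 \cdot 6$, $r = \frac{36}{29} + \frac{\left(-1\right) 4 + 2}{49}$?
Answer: $- \frac{211544}{9947} \approx -21.267$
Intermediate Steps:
$r = \frac{1706}{1421}$ ($r = 36 \cdot \frac{1}{29} + \left(-4 + 2\right) \frac{1}{49} = \frac{36}{29} - \frac{2}{49} = \frac{1706}{1421} \approx 1.2006$)
$E = - \frac{124}{7}$ ($E = 2 - \frac{23 \cdot 6}{7} = 2 - \frac{138}{7} = - \frac{124}{7} \approx -17.714$)
$E r = \left(- \frac{124}{7}\right) \frac{1706}{1421} = - \frac{211544}{9947}$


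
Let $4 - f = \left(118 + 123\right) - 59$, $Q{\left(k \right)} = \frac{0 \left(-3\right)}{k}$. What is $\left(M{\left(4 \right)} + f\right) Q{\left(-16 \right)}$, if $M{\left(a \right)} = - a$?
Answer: $0$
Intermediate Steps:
$Q{\left(k \right)} = 0$ ($Q{\left(k \right)} = \frac{0}{k} = 0$)
$f = -178$ ($f = 4 - \left(\left(118 + 123\right) - 59\right) = 4 - \left(241 - 59\right) = 4 - 182 = -178$)
$\left(M{\left(4 \right)} + f\right) Q{\left(-16 \right)} = \left(\left(-1\right) 4 - 178\right) 0 = \left(-4 - 178\right) 0 = \left(-182\right) 0 = 0$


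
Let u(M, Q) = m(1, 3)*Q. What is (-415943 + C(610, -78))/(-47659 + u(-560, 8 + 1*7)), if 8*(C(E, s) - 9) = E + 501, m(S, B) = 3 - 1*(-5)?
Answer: 3326361/380312 ≈ 8.7464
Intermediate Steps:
m(S, B) = 8 (m(S, B) = 3 + 5 = 8)
C(E, s) = 573/8 + E/8 (C(E, s) = 9 + (E + 501)/8 = 9 + (501 + E)/8 = 9 + (501/8 + E/8) = 573/8 + E/8)
u(M, Q) = 8*Q
(-415943 + C(610, -78))/(-47659 + u(-560, 8 + 1*7)) = (-415943 + (573/8 + (1/8)*610))/(-47659 + 8*(8 + 1*7)) = (-415943 + (573/8 + 305/4))/(-47659 + 8*(8 + 7)) = (-415943 + 1183/8)/(-47659 + 8*15) = -3326361/(8*(-47659 + 120)) = -3326361/8/(-47539) = -3326361/8*(-1/47539) = 3326361/380312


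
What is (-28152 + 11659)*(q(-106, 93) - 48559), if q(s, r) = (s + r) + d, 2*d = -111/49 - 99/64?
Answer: 5024683804727/6272 ≈ 8.0113e+8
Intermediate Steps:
d = -11955/6272 (d = (-111/49 - 99/64)/2 = (½)*(-11955/3136) = -11955/6272 ≈ -1.9061)
q(s, r) = -11955/6272 + r + s (q(s, r) = (s + r) - 11955/6272 = (r + s) - 11955/6272 = -11955/6272 + r + s)
(-28152 + 11659)*(q(-106, 93) - 48559) = (-28152 + 11659)*((-11955/6272 + 93 - 106) - 48559) = -16493*(-93491/6272 - 48559) = -16493*(-304655539/6272) = 5024683804727/6272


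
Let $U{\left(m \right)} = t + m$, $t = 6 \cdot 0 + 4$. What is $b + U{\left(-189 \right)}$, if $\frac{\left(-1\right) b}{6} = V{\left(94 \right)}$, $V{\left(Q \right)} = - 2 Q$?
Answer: $943$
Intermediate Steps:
$t = 4$ ($t = 0 + 4 = 4$)
$b = 1128$ ($b = - 6 \left(\left(-2\right) 94\right) = \left(-6\right) \left(-188\right) = 1128$)
$U{\left(m \right)} = 4 + m$
$b + U{\left(-189 \right)} = 1128 + \left(4 - 189\right) = 1128 - 185 = 943$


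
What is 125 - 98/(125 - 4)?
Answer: 15027/121 ≈ 124.19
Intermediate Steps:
125 - 98/(125 - 4) = 125 - 98/121 = 15027/121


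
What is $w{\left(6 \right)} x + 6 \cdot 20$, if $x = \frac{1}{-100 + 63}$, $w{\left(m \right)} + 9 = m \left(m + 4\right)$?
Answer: $\frac{4389}{37} \approx 118.62$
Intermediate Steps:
$w{\left(m \right)} = -9 + m \left(4 + m\right)$ ($w{\left(m \right)} = -9 + m \left(m + 4\right) = -9 + m \left(4 + m\right)$)
$x = - \frac{1}{37}$ ($x = \frac{1}{-37} = - \frac{1}{37} \approx -0.027027$)
$w{\left(6 \right)} x + 6 \cdot 20 = \left(-9 + 6^{2} + 4 \cdot 6\right) \left(- \frac{1}{37}\right) + 6 \cdot 20 = \left(-9 + 36 + 24\right) \left(- \frac{1}{37}\right) + 120 = 51 \left(- \frac{1}{37}\right) + 120 = - \frac{51}{37} + 120 = \frac{4389}{37}$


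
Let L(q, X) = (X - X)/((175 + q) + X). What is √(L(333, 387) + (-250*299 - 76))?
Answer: 3*I*√8314 ≈ 273.54*I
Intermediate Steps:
L(q, X) = 0 (L(q, X) = 0/(175 + X + q) = 0)
√(L(333, 387) + (-250*299 - 76)) = √(0 + (-250*299 - 76)) = √(0 + (-74750 - 76)) = √(0 - 74826) = √(-74826) = 3*I*√8314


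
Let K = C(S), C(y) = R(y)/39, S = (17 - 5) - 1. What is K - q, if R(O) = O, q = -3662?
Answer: 142829/39 ≈ 3662.3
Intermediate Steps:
S = 11 (S = 12 - 1 = 11)
C(y) = y/39
K = 11/39 (K = (1/39)*11 = 11/39 ≈ 0.28205)
K - q = 11/39 - 1*(-3662) = 11/39 + 3662 = 142829/39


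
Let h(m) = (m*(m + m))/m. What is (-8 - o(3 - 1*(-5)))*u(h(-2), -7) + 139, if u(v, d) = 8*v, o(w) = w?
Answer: 651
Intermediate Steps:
h(m) = 2*m (h(m) = (m*(2*m))/m = (2*m²)/m = 2*m)
(-8 - o(3 - 1*(-5)))*u(h(-2), -7) + 139 = (-8 - (3 - 1*(-5)))*(8*(2*(-2))) + 139 = (-8 - (3 + 5))*(8*(-4)) + 139 = (-8 - 1*8)*(-32) + 139 = (-8 - 8)*(-32) + 139 = -16*(-32) + 139 = 512 + 139 = 651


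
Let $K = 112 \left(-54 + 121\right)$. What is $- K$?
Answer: $-7504$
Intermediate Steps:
$K = 7504$ ($K = 112 \cdot 67 = 7504$)
$- K = \left(-1\right) 7504 = -7504$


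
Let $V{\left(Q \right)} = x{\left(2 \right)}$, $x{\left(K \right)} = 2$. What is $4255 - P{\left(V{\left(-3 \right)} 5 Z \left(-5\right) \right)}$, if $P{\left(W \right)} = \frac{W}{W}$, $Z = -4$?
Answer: $4254$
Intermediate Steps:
$V{\left(Q \right)} = 2$
$P{\left(W \right)} = 1$
$4255 - P{\left(V{\left(-3 \right)} 5 Z \left(-5\right) \right)} = 4255 - 1 = 4254$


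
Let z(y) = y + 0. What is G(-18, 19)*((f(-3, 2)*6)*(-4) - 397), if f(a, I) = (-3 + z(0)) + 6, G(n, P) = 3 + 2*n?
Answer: 15477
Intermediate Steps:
z(y) = y
f(a, I) = 3 (f(a, I) = (-3 + 0) + 6 = -3 + 6 = 3)
G(-18, 19)*((f(-3, 2)*6)*(-4) - 397) = (3 + 2*(-18))*((3*6)*(-4) - 397) = (3 - 36)*(18*(-4) - 397) = -33*(-72 - 397) = -33*(-469) = 15477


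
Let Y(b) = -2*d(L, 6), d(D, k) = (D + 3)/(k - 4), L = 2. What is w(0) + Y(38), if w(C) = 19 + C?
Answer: 14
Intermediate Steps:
d(D, k) = (3 + D)/(-4 + k)
Y(b) = -5 (Y(b) = -2*(3 + 2)/(-4 + 6) = -2*5/2 = -5)
w(0) + Y(38) = (19 + 0) - 5 = 19 - 5 = 14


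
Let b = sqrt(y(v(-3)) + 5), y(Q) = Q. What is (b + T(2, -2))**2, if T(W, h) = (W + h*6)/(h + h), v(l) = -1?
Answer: 81/4 ≈ 20.250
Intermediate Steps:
T(W, h) = (W + 6*h)/(2*h) (T(W, h) = (W + 6*h)/((2*h)) = (W + 6*h)*(1/(2*h)) = (W + 6*h)/(2*h))
b = 2 (b = sqrt(-1 + 5) = sqrt(4) = 2)
(b + T(2, -2))**2 = (2 + (3 + (1/2)*2/(-2)))**2 = (2 + (3 + (1/2)*2*(-1/2)))**2 = (2 + (3 - 1/2))**2 = (2 + 5/2)**2 = (9/2)**2 = 81/4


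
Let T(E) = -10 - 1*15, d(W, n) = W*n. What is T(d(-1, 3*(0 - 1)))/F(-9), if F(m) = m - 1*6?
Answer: 5/3 ≈ 1.6667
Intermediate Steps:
T(E) = -25 (T(E) = -10 - 15 = -25)
F(m) = -6 + m (F(m) = m - 6 = -6 + m)
T(d(-1, 3*(0 - 1)))/F(-9) = -25/(-6 - 9) = -25/(-15) = -1/15*(-25) = 5/3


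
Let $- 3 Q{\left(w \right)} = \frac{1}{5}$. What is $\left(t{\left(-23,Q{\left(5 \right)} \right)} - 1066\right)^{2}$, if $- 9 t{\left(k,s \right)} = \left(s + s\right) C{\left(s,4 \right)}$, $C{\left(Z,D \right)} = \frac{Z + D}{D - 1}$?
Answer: $\frac{41936400092224}{36905625} \approx 1.1363 \cdot 10^{6}$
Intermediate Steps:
$Q{\left(w \right)} = - \frac{1}{15}$ ($Q{\left(w \right)} = - \frac{1}{3 \cdot 5} = \left(- \frac{1}{3}\right) \frac{1}{5} = - \frac{1}{15}$)
$C{\left(Z,D \right)} = \frac{D + Z}{-1 + D}$
$t{\left(k,s \right)} = - \frac{2 s \left(\frac{4}{3} + \frac{s}{3}\right)}{9}$ ($t{\left(k,s \right)} = - \frac{\left(s + s\right) \frac{4 + s}{-1 + 4}}{9} = - \frac{2 s \frac{4 + s}{3}}{9} = - \frac{2 s \left(\frac{4}{3} + \frac{s}{3}\right)}{9}$)
$\left(t{\left(-23,Q{\left(5 \right)} \right)} - 1066\right)^{2} = \left(\left(- \frac{2}{27}\right) \left(- \frac{1}{15}\right) \left(4 - \frac{1}{15}\right) - 1066\right)^{2} = \left(\left(- \frac{2}{27}\right) \left(- \frac{1}{15}\right) \frac{59}{15} - 1066\right)^{2} = \left(\frac{118}{6075} - 1066\right)^{2} = \left(- \frac{6475832}{6075}\right)^{2} = \frac{41936400092224}{36905625}$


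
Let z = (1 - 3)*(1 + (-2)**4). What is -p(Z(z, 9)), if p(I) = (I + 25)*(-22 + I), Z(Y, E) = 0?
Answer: 550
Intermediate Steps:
z = -34 (z = -2*(1 + 16) = -2*17 = -34)
p(I) = (-22 + I)*(25 + I) (p(I) = (25 + I)*(-22 + I) = (-22 + I)*(25 + I))
-p(Z(z, 9)) = -(-550 + 0**2 + 3*0) = -(-550 + 0 + 0) = -1*(-550) = 550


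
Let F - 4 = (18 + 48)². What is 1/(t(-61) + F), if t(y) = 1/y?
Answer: 61/265959 ≈ 0.00022936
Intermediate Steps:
F = 4360 (F = 4 + (18 + 48)² = 4 + 66² = 4 + 4356 = 4360)
1/(t(-61) + F) = 1/(1/(-61) + 4360) = 1/(-1/61 + 4360) = 1/(265959/61) = 61/265959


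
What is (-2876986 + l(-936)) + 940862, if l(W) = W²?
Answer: -1060028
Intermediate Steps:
(-2876986 + l(-936)) + 940862 = (-2876986 + (-936)²) + 940862 = (-2876986 + 876096) + 940862 = -2000890 + 940862 = -1060028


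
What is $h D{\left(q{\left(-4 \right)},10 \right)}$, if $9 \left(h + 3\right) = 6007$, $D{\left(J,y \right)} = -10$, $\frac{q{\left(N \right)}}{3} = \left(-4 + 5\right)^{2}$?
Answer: $- \frac{59800}{9} \approx -6644.4$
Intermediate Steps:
$q{\left(N \right)} = 3$ ($q{\left(N \right)} = 3 \left(-4 + 5\right)^{2} = 3 \cdot 1^{2} = 3 \cdot 1 = 3$)
$h = \frac{5980}{9}$ ($h = -3 + \frac{1}{9} \cdot 6007 = -3 + \frac{6007}{9} = \frac{5980}{9} \approx 664.44$)
$h D{\left(q{\left(-4 \right)},10 \right)} = \frac{5980}{9} \left(-10\right) = - \frac{59800}{9}$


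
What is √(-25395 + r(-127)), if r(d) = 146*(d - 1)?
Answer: I*√44083 ≈ 209.96*I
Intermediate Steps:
r(d) = -146 + 146*d (r(d) = 146*(-1 + d) = -146 + 146*d)
√(-25395 + r(-127)) = √(-25395 + (-146 + 146*(-127))) = √(-25395 + (-146 - 18542)) = √(-25395 - 18688) = √(-44083) = I*√44083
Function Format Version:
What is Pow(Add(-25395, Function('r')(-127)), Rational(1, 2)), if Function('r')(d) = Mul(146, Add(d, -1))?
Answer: Mul(I, Pow(44083, Rational(1, 2))) ≈ Mul(209.96, I)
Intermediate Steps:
Function('r')(d) = Add(-146, Mul(146, d)) (Function('r')(d) = Mul(146, Add(-1, d)) = Add(-146, Mul(146, d)))
Pow(Add(-25395, Function('r')(-127)), Rational(1, 2)) = Pow(Add(-25395, Add(-146, Mul(146, -127))), Rational(1, 2)) = Pow(Add(-25395, Add(-146, -18542)), Rational(1, 2)) = Pow(Add(-25395, -18688), Rational(1, 2)) = Pow(-44083, Rational(1, 2)) = Mul(I, Pow(44083, Rational(1, 2)))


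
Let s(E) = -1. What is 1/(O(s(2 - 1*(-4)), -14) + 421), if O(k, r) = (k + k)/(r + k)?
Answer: 15/6317 ≈ 0.0023745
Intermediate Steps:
O(k, r) = 2*k/(k + r) (O(k, r) = (2*k)/(k + r) = 2*k/(k + r))
1/(O(s(2 - 1*(-4)), -14) + 421) = 1/(2*(-1)/(-1 - 14) + 421) = 1/(2*(-1)/(-15) + 421) = 1/(2*(-1)*(-1/15) + 421) = 1/(2/15 + 421) = 1/(6317/15) = 15/6317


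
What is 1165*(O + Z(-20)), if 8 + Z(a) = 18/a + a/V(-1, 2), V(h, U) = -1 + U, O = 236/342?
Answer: -11239687/342 ≈ -32865.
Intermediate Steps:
O = 118/171 (O = 236*(1/342) = 118/171 ≈ 0.69006)
Z(a) = -8 + a + 18/a (Z(a) = -8 + (18/a + a/(-1 + 2)) = -8 + (18/a + a/1) = -8 + (18/a + a*1) = -8 + (18/a + a) = -8 + (a + 18/a) = -8 + a + 18/a)
1165*(O + Z(-20)) = 1165*(118/171 + (-8 - 20 + 18/(-20))) = 1165*(118/171 + (-8 - 20 + 18*(-1/20))) = 1165*(118/171 + (-8 - 20 - 9/10)) = 1165*(118/171 - 289/10) = 1165*(-48239/1710) = -11239687/342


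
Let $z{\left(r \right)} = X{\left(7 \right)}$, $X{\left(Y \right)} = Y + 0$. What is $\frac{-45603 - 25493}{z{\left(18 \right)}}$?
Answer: $- \frac{71096}{7} \approx -10157.0$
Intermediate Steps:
$X{\left(Y \right)} = Y$
$z{\left(r \right)} = 7$
$\frac{-45603 - 25493}{z{\left(18 \right)}} = \frac{-45603 - 25493}{7} = \left(-45603 - 25493\right) \frac{1}{7} = \left(-71096\right) \frac{1}{7} = - \frac{71096}{7}$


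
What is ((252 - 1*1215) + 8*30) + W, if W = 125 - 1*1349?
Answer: -1947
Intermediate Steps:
W = -1224 (W = 125 - 1349 = -1224)
((252 - 1*1215) + 8*30) + W = ((252 - 1*1215) + 8*30) - 1224 = ((252 - 1215) + 240) - 1224 = (-963 + 240) - 1224 = -723 - 1224 = -1947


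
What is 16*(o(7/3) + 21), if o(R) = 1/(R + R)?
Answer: 2376/7 ≈ 339.43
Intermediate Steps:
o(R) = 1/(2*R)
16*(o(7/3) + 21) = 16*(1/(2*((7/3))) + 21) = 16*(1/(2*((7*(⅓)))) + 21) = 16*(1/(2*(7/3)) + 21) = 16*((½)*(3/7) + 21) = 16*(3/14 + 21) = 16*(297/14) = 2376/7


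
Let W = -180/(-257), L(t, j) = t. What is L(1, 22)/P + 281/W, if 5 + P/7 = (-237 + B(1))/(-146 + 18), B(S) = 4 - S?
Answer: 102608837/255780 ≈ 401.16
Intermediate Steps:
W = 180/257 (W = -180*(-1/257) = 180/257 ≈ 0.70039)
P = -1421/64 (P = -35 + 7*((-237 + (4 - 1*1))/(-146 + 18)) = -35 + 7*((-237 + (4 - 1))/(-128)) = -35 + 7*((-237 + 3)*(-1/128)) = -35 + 7*(-234*(-1/128)) = -35 + 7*(117/64) = -35 + 819/64 = -1421/64 ≈ -22.203)
L(1, 22)/P + 281/W = 1/(-1421/64) + 281/(180/257) = 1*(-64/1421) + 281*(257/180) = -64/1421 + 72217/180 = 102608837/255780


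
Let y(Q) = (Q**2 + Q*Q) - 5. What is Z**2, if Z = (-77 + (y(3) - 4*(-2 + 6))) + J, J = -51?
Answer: 17161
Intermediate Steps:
y(Q) = -5 + 2*Q**2 (y(Q) = (Q**2 + Q**2) - 5 = 2*Q**2 - 5 = -5 + 2*Q**2)
Z = -131 (Z = (-77 + ((-5 + 2*3**2) - 4*(-2 + 6))) - 51 = (-77 + ((-5 + 2*9) - 4*4)) - 51 = (-77 + ((-5 + 18) - 16)) - 51 = (-77 + (13 - 16)) - 51 = (-77 - 3) - 51 = -80 - 51 = -131)
Z**2 = (-131)**2 = 17161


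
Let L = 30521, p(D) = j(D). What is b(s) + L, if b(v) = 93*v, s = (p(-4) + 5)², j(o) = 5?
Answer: 39821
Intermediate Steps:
p(D) = 5
s = 100 (s = (5 + 5)² = 10² = 100)
b(s) + L = 93*100 + 30521 = 9300 + 30521 = 39821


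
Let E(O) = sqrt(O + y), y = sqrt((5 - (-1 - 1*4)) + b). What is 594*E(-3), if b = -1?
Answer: 0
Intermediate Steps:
y = 3 (y = sqrt((5 - (-1 - 1*4)) - 1) = sqrt((5 - (-1 - 4)) - 1) = sqrt((5 - 1*(-5)) - 1) = sqrt((5 + 5) - 1) = sqrt(10 - 1) = sqrt(9) = 3)
E(O) = sqrt(3 + O) (E(O) = sqrt(O + 3) = sqrt(3 + O))
594*E(-3) = 594*sqrt(3 - 3) = 594*sqrt(0) = 594*0 = 0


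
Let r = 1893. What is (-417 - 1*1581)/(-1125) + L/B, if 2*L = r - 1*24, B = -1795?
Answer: 112671/89750 ≈ 1.2554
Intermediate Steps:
L = 1869/2 (L = (1893 - 1*24)/2 = (1893 - 24)/2 = (½)*1869 = 1869/2 ≈ 934.50)
(-417 - 1*1581)/(-1125) + L/B = (-417 - 1*1581)/(-1125) + (1869/2)/(-1795) = (-417 - 1581)*(-1/1125) + (1869/2)*(-1/1795) = -1998*(-1/1125) - 1869/3590 = 222/125 - 1869/3590 = 112671/89750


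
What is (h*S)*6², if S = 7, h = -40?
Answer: -10080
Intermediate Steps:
(h*S)*6² = -40*7*6² = -280*36 = -10080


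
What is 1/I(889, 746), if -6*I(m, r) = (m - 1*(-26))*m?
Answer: -2/271145 ≈ -7.3761e-6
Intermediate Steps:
I(m, r) = -m*(26 + m)/6 (I(m, r) = -(m - 1*(-26))*m/6 = -(m + 26)*m/6 = -(26 + m)*m/6 = -m*(26 + m)/6)
1/I(889, 746) = 1/(-⅙*889*(26 + 889)) = 1/(-⅙*889*915) = 1/(-271145/2) = -2/271145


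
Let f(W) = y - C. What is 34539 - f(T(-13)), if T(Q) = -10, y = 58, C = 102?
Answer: 34583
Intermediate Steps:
f(W) = -44 (f(W) = 58 - 1*102 = 58 - 102 = -44)
34539 - f(T(-13)) = 34539 - 1*(-44) = 34539 + 44 = 34583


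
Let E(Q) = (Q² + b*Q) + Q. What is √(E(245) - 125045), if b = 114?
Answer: I*√36845 ≈ 191.95*I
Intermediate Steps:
E(Q) = Q² + 115*Q (E(Q) = (Q² + 114*Q) + Q = Q² + 115*Q)
√(E(245) - 125045) = √(245*(115 + 245) - 125045) = √(245*360 - 125045) = √(88200 - 125045) = √(-36845) = I*√36845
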